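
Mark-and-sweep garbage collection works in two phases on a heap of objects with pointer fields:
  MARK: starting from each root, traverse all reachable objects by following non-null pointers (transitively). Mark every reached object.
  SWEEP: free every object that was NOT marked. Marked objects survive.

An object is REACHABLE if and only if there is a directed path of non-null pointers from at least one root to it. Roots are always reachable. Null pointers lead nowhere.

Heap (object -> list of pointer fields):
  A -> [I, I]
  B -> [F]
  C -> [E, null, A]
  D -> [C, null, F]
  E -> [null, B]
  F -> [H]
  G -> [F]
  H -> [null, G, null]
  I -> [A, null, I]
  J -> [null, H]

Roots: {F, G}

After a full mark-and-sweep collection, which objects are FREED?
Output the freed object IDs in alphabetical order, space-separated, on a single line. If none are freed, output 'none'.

Roots: F G
Mark F: refs=H, marked=F
Mark G: refs=F, marked=F G
Mark H: refs=null G null, marked=F G H
Unmarked (collected): A B C D E I J

Answer: A B C D E I J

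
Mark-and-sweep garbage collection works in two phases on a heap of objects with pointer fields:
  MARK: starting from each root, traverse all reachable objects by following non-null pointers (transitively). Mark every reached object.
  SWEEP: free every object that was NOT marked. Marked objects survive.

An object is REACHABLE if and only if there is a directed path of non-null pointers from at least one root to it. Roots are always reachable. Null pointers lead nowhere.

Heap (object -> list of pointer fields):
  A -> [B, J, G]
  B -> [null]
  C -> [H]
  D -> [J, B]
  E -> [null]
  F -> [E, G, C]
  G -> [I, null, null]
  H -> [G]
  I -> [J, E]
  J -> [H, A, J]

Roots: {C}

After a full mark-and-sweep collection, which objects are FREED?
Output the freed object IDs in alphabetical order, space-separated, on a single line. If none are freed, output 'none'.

Answer: D F

Derivation:
Roots: C
Mark C: refs=H, marked=C
Mark H: refs=G, marked=C H
Mark G: refs=I null null, marked=C G H
Mark I: refs=J E, marked=C G H I
Mark J: refs=H A J, marked=C G H I J
Mark E: refs=null, marked=C E G H I J
Mark A: refs=B J G, marked=A C E G H I J
Mark B: refs=null, marked=A B C E G H I J
Unmarked (collected): D F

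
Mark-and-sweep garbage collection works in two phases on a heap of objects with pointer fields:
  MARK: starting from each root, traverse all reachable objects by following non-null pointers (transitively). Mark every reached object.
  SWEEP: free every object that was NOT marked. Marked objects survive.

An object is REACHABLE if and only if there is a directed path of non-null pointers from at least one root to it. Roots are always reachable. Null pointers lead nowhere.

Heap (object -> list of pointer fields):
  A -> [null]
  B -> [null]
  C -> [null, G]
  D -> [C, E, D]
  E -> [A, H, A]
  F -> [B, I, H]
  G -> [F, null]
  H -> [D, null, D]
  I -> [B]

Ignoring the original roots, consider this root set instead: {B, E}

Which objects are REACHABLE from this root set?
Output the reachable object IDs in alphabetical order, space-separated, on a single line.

Roots: B E
Mark B: refs=null, marked=B
Mark E: refs=A H A, marked=B E
Mark A: refs=null, marked=A B E
Mark H: refs=D null D, marked=A B E H
Mark D: refs=C E D, marked=A B D E H
Mark C: refs=null G, marked=A B C D E H
Mark G: refs=F null, marked=A B C D E G H
Mark F: refs=B I H, marked=A B C D E F G H
Mark I: refs=B, marked=A B C D E F G H I
Unmarked (collected): (none)

Answer: A B C D E F G H I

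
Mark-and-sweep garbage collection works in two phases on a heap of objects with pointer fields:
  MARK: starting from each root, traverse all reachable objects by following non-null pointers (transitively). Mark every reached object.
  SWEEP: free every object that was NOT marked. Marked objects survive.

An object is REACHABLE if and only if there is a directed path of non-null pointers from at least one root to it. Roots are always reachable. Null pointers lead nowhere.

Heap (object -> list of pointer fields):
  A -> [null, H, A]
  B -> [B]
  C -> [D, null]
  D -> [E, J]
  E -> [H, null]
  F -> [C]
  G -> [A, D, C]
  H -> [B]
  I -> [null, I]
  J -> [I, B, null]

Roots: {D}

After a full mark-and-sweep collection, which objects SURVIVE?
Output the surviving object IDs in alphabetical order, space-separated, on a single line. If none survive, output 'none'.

Roots: D
Mark D: refs=E J, marked=D
Mark E: refs=H null, marked=D E
Mark J: refs=I B null, marked=D E J
Mark H: refs=B, marked=D E H J
Mark I: refs=null I, marked=D E H I J
Mark B: refs=B, marked=B D E H I J
Unmarked (collected): A C F G

Answer: B D E H I J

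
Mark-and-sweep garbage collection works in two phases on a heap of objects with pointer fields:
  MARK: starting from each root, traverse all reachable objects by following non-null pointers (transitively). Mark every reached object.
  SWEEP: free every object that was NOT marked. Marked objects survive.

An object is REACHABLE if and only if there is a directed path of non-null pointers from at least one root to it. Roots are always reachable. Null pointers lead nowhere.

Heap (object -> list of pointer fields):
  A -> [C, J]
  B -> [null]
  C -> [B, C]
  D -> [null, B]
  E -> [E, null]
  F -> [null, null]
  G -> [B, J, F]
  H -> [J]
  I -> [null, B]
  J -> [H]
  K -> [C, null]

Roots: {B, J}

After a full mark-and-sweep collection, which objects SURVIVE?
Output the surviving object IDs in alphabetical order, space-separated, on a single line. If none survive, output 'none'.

Roots: B J
Mark B: refs=null, marked=B
Mark J: refs=H, marked=B J
Mark H: refs=J, marked=B H J
Unmarked (collected): A C D E F G I K

Answer: B H J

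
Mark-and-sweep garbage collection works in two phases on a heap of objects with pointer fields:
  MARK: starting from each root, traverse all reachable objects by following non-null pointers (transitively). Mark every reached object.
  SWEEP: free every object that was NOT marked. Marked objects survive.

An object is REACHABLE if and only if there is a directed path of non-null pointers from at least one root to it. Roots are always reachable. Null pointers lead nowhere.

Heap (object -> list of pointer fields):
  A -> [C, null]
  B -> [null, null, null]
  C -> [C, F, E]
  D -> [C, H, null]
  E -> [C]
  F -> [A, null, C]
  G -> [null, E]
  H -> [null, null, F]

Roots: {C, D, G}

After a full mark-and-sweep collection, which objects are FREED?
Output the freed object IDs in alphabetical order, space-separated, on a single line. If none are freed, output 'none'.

Answer: B

Derivation:
Roots: C D G
Mark C: refs=C F E, marked=C
Mark D: refs=C H null, marked=C D
Mark G: refs=null E, marked=C D G
Mark F: refs=A null C, marked=C D F G
Mark E: refs=C, marked=C D E F G
Mark H: refs=null null F, marked=C D E F G H
Mark A: refs=C null, marked=A C D E F G H
Unmarked (collected): B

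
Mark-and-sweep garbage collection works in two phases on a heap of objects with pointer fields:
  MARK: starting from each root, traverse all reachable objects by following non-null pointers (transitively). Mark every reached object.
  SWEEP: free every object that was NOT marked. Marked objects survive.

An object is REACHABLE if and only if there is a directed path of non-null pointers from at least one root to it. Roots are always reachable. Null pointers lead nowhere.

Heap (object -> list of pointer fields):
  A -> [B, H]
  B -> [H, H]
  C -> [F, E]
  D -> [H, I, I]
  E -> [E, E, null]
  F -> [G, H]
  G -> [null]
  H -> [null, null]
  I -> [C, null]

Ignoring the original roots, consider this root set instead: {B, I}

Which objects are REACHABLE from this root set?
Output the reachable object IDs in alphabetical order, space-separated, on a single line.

Roots: B I
Mark B: refs=H H, marked=B
Mark I: refs=C null, marked=B I
Mark H: refs=null null, marked=B H I
Mark C: refs=F E, marked=B C H I
Mark F: refs=G H, marked=B C F H I
Mark E: refs=E E null, marked=B C E F H I
Mark G: refs=null, marked=B C E F G H I
Unmarked (collected): A D

Answer: B C E F G H I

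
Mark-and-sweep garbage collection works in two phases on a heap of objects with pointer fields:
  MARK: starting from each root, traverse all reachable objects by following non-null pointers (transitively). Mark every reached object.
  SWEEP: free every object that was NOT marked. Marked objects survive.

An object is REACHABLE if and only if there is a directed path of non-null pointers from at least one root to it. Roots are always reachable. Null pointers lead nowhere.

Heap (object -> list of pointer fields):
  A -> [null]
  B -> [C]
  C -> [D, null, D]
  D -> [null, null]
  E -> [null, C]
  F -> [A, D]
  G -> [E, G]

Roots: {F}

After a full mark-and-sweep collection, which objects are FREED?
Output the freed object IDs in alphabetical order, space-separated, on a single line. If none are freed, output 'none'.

Roots: F
Mark F: refs=A D, marked=F
Mark A: refs=null, marked=A F
Mark D: refs=null null, marked=A D F
Unmarked (collected): B C E G

Answer: B C E G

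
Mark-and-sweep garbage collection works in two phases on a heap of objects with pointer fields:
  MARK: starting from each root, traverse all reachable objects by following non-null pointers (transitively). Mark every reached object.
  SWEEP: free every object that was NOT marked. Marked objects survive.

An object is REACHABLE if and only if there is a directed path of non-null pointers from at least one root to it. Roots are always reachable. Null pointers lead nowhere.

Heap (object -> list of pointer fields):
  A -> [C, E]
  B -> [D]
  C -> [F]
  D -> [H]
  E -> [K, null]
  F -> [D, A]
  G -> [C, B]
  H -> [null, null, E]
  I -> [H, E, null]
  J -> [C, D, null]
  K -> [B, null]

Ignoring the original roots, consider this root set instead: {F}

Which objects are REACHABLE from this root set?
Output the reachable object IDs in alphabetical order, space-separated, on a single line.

Answer: A B C D E F H K

Derivation:
Roots: F
Mark F: refs=D A, marked=F
Mark D: refs=H, marked=D F
Mark A: refs=C E, marked=A D F
Mark H: refs=null null E, marked=A D F H
Mark C: refs=F, marked=A C D F H
Mark E: refs=K null, marked=A C D E F H
Mark K: refs=B null, marked=A C D E F H K
Mark B: refs=D, marked=A B C D E F H K
Unmarked (collected): G I J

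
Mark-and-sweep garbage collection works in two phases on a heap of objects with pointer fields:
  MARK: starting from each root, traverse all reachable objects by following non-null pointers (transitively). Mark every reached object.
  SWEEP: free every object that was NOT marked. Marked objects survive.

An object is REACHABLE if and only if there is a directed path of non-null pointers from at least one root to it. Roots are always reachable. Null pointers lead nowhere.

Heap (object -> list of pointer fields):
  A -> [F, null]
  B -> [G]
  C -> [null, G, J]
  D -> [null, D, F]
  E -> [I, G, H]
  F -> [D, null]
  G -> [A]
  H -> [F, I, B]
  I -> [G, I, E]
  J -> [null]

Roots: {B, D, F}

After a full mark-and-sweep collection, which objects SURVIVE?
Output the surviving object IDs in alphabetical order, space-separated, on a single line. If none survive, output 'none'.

Roots: B D F
Mark B: refs=G, marked=B
Mark D: refs=null D F, marked=B D
Mark F: refs=D null, marked=B D F
Mark G: refs=A, marked=B D F G
Mark A: refs=F null, marked=A B D F G
Unmarked (collected): C E H I J

Answer: A B D F G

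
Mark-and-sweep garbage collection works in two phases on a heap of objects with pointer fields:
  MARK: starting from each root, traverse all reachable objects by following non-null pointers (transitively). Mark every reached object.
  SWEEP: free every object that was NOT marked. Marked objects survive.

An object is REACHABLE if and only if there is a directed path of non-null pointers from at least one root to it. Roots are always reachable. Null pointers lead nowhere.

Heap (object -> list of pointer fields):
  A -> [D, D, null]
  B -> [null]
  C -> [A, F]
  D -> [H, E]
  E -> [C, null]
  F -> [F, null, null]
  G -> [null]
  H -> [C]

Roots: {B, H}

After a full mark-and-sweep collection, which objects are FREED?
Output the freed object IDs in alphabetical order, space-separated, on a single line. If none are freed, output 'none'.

Roots: B H
Mark B: refs=null, marked=B
Mark H: refs=C, marked=B H
Mark C: refs=A F, marked=B C H
Mark A: refs=D D null, marked=A B C H
Mark F: refs=F null null, marked=A B C F H
Mark D: refs=H E, marked=A B C D F H
Mark E: refs=C null, marked=A B C D E F H
Unmarked (collected): G

Answer: G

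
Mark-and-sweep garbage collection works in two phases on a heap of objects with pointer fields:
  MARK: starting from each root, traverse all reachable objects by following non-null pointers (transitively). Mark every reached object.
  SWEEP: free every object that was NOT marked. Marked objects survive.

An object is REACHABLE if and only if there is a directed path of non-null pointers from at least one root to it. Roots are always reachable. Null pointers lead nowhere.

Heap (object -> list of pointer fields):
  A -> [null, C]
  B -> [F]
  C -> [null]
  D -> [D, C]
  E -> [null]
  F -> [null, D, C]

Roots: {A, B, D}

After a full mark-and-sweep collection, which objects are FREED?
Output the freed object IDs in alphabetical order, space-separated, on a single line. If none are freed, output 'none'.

Roots: A B D
Mark A: refs=null C, marked=A
Mark B: refs=F, marked=A B
Mark D: refs=D C, marked=A B D
Mark C: refs=null, marked=A B C D
Mark F: refs=null D C, marked=A B C D F
Unmarked (collected): E

Answer: E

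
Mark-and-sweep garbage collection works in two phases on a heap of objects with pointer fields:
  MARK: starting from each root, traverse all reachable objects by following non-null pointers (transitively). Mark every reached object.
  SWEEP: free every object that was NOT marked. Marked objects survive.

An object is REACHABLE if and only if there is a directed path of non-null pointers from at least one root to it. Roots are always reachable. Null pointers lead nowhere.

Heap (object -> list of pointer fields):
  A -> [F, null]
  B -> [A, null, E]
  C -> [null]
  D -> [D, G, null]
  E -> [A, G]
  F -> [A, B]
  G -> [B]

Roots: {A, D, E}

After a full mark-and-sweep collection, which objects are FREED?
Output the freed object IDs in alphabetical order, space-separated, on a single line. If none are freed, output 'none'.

Roots: A D E
Mark A: refs=F null, marked=A
Mark D: refs=D G null, marked=A D
Mark E: refs=A G, marked=A D E
Mark F: refs=A B, marked=A D E F
Mark G: refs=B, marked=A D E F G
Mark B: refs=A null E, marked=A B D E F G
Unmarked (collected): C

Answer: C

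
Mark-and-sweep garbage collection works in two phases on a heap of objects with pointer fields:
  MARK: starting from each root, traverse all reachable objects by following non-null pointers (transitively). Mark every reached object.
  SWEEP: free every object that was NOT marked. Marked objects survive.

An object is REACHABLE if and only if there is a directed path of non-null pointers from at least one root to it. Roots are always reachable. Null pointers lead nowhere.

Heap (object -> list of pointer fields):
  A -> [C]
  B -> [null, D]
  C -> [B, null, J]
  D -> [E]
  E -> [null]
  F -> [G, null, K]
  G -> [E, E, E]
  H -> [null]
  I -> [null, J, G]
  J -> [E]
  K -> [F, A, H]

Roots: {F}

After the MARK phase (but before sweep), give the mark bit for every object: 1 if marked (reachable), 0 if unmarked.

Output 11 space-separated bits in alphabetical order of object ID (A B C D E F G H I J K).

Answer: 1 1 1 1 1 1 1 1 0 1 1

Derivation:
Roots: F
Mark F: refs=G null K, marked=F
Mark G: refs=E E E, marked=F G
Mark K: refs=F A H, marked=F G K
Mark E: refs=null, marked=E F G K
Mark A: refs=C, marked=A E F G K
Mark H: refs=null, marked=A E F G H K
Mark C: refs=B null J, marked=A C E F G H K
Mark B: refs=null D, marked=A B C E F G H K
Mark J: refs=E, marked=A B C E F G H J K
Mark D: refs=E, marked=A B C D E F G H J K
Unmarked (collected): I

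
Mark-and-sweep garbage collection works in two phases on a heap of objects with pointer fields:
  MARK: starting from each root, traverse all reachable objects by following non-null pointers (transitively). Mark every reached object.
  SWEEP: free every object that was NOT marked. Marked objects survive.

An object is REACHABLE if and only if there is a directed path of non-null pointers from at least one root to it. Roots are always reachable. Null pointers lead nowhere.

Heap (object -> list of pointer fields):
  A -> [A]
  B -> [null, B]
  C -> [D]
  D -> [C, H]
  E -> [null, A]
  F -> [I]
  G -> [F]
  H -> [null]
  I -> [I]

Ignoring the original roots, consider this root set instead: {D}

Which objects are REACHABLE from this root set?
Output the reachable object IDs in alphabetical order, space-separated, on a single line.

Roots: D
Mark D: refs=C H, marked=D
Mark C: refs=D, marked=C D
Mark H: refs=null, marked=C D H
Unmarked (collected): A B E F G I

Answer: C D H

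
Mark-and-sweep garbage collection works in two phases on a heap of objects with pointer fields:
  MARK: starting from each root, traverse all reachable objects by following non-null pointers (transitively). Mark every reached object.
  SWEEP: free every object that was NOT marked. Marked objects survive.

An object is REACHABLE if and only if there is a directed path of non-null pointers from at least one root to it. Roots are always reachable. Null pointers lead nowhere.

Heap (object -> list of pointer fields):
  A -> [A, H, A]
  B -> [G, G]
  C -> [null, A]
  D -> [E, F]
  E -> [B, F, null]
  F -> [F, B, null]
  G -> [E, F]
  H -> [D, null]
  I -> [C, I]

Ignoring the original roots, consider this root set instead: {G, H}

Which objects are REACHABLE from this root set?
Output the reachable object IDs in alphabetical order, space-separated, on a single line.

Roots: G H
Mark G: refs=E F, marked=G
Mark H: refs=D null, marked=G H
Mark E: refs=B F null, marked=E G H
Mark F: refs=F B null, marked=E F G H
Mark D: refs=E F, marked=D E F G H
Mark B: refs=G G, marked=B D E F G H
Unmarked (collected): A C I

Answer: B D E F G H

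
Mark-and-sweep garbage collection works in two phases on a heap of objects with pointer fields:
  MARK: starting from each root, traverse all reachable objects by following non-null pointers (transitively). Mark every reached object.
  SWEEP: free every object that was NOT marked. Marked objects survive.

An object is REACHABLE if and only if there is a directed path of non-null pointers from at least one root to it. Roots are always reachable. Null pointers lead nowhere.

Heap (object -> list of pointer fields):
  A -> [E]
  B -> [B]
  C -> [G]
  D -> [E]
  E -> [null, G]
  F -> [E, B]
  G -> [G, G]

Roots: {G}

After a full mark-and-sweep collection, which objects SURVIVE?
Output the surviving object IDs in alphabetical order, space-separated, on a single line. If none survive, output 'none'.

Roots: G
Mark G: refs=G G, marked=G
Unmarked (collected): A B C D E F

Answer: G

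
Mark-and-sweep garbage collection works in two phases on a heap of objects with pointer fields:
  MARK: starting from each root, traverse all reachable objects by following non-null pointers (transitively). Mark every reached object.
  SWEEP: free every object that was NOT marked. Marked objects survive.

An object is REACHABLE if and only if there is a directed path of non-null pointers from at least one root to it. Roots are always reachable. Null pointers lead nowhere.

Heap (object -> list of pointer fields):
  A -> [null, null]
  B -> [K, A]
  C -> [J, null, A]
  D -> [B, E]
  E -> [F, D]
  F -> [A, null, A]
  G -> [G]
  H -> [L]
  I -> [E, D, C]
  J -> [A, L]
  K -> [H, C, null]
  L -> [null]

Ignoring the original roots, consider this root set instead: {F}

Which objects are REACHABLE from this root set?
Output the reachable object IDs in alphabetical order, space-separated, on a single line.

Roots: F
Mark F: refs=A null A, marked=F
Mark A: refs=null null, marked=A F
Unmarked (collected): B C D E G H I J K L

Answer: A F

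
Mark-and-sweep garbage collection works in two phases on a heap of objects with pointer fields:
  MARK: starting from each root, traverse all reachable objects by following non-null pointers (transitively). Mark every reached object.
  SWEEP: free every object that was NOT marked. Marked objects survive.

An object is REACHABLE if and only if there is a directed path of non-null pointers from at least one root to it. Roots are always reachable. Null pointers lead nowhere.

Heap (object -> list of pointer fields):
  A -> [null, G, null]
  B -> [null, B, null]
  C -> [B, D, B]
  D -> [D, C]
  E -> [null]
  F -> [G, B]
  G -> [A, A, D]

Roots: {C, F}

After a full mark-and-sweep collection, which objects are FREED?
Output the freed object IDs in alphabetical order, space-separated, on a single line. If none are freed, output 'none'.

Answer: E

Derivation:
Roots: C F
Mark C: refs=B D B, marked=C
Mark F: refs=G B, marked=C F
Mark B: refs=null B null, marked=B C F
Mark D: refs=D C, marked=B C D F
Mark G: refs=A A D, marked=B C D F G
Mark A: refs=null G null, marked=A B C D F G
Unmarked (collected): E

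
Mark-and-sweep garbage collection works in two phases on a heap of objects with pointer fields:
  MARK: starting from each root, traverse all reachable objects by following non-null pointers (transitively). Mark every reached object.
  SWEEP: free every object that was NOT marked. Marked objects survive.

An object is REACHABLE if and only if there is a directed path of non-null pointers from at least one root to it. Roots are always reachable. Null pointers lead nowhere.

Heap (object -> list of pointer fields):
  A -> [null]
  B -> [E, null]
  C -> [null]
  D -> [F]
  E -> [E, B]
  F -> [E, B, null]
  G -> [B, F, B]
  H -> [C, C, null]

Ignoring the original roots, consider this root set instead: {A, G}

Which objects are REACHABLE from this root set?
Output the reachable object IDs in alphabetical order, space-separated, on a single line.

Answer: A B E F G

Derivation:
Roots: A G
Mark A: refs=null, marked=A
Mark G: refs=B F B, marked=A G
Mark B: refs=E null, marked=A B G
Mark F: refs=E B null, marked=A B F G
Mark E: refs=E B, marked=A B E F G
Unmarked (collected): C D H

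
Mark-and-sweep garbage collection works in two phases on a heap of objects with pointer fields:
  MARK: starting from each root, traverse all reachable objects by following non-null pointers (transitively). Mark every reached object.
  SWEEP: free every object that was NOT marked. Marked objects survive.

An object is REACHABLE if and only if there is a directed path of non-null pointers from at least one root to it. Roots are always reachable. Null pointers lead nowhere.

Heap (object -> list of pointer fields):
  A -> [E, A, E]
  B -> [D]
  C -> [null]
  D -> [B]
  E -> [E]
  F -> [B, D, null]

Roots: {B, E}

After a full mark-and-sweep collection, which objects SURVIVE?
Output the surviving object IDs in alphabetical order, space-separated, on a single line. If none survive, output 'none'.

Roots: B E
Mark B: refs=D, marked=B
Mark E: refs=E, marked=B E
Mark D: refs=B, marked=B D E
Unmarked (collected): A C F

Answer: B D E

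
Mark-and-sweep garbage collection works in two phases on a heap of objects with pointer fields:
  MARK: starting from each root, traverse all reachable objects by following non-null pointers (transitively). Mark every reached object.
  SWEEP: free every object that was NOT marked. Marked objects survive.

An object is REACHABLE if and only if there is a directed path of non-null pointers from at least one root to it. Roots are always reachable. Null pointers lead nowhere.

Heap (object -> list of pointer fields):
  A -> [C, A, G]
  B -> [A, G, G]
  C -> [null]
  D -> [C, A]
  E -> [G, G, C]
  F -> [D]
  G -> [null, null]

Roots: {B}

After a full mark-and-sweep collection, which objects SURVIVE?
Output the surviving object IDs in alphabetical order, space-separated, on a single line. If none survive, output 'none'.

Answer: A B C G

Derivation:
Roots: B
Mark B: refs=A G G, marked=B
Mark A: refs=C A G, marked=A B
Mark G: refs=null null, marked=A B G
Mark C: refs=null, marked=A B C G
Unmarked (collected): D E F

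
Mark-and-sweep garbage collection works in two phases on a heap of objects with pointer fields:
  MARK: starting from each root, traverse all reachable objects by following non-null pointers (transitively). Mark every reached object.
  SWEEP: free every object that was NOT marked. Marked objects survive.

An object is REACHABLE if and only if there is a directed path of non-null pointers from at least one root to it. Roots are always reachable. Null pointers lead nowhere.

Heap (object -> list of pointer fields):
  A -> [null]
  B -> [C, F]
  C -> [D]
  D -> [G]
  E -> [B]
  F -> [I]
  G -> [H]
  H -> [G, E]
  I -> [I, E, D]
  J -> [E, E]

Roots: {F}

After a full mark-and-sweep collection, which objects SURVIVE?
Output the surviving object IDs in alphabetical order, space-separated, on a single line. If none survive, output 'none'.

Answer: B C D E F G H I

Derivation:
Roots: F
Mark F: refs=I, marked=F
Mark I: refs=I E D, marked=F I
Mark E: refs=B, marked=E F I
Mark D: refs=G, marked=D E F I
Mark B: refs=C F, marked=B D E F I
Mark G: refs=H, marked=B D E F G I
Mark C: refs=D, marked=B C D E F G I
Mark H: refs=G E, marked=B C D E F G H I
Unmarked (collected): A J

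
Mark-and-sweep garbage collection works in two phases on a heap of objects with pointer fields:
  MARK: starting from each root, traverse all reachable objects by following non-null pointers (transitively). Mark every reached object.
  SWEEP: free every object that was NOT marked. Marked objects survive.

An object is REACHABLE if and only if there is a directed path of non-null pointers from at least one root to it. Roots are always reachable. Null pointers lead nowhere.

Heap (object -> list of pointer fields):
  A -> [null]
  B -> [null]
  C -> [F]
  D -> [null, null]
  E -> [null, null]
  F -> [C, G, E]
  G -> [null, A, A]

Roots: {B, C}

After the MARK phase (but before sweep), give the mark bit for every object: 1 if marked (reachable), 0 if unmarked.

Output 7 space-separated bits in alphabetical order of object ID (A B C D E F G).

Answer: 1 1 1 0 1 1 1

Derivation:
Roots: B C
Mark B: refs=null, marked=B
Mark C: refs=F, marked=B C
Mark F: refs=C G E, marked=B C F
Mark G: refs=null A A, marked=B C F G
Mark E: refs=null null, marked=B C E F G
Mark A: refs=null, marked=A B C E F G
Unmarked (collected): D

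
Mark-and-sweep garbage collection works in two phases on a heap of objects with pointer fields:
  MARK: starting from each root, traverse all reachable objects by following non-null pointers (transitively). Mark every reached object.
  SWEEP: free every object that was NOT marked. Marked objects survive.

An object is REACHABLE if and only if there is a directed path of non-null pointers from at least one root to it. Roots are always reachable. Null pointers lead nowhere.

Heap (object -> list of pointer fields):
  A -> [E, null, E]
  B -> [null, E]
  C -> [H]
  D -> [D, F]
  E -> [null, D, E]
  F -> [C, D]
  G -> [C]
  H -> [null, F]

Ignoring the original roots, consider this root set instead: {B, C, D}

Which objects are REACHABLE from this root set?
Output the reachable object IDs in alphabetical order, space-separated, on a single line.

Roots: B C D
Mark B: refs=null E, marked=B
Mark C: refs=H, marked=B C
Mark D: refs=D F, marked=B C D
Mark E: refs=null D E, marked=B C D E
Mark H: refs=null F, marked=B C D E H
Mark F: refs=C D, marked=B C D E F H
Unmarked (collected): A G

Answer: B C D E F H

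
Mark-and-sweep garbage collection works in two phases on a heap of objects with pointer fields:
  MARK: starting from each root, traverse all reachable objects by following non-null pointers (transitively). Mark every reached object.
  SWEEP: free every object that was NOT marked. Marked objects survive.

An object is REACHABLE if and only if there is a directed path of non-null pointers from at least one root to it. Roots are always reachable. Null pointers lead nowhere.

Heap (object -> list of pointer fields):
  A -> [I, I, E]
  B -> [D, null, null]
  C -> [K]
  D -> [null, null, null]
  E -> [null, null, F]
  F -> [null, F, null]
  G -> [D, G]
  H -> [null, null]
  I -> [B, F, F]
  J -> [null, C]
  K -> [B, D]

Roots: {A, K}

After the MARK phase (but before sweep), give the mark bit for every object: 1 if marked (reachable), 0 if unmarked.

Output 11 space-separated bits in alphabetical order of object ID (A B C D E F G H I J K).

Roots: A K
Mark A: refs=I I E, marked=A
Mark K: refs=B D, marked=A K
Mark I: refs=B F F, marked=A I K
Mark E: refs=null null F, marked=A E I K
Mark B: refs=D null null, marked=A B E I K
Mark D: refs=null null null, marked=A B D E I K
Mark F: refs=null F null, marked=A B D E F I K
Unmarked (collected): C G H J

Answer: 1 1 0 1 1 1 0 0 1 0 1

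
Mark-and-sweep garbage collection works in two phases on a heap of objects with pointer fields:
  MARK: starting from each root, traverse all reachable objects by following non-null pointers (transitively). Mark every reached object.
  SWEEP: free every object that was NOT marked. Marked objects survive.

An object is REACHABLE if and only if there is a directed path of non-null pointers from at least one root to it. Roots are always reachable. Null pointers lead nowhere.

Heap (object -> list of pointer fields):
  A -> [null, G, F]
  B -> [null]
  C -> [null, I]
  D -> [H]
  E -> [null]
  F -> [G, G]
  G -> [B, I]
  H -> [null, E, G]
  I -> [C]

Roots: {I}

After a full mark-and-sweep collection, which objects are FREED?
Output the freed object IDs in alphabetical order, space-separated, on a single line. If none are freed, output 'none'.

Answer: A B D E F G H

Derivation:
Roots: I
Mark I: refs=C, marked=I
Mark C: refs=null I, marked=C I
Unmarked (collected): A B D E F G H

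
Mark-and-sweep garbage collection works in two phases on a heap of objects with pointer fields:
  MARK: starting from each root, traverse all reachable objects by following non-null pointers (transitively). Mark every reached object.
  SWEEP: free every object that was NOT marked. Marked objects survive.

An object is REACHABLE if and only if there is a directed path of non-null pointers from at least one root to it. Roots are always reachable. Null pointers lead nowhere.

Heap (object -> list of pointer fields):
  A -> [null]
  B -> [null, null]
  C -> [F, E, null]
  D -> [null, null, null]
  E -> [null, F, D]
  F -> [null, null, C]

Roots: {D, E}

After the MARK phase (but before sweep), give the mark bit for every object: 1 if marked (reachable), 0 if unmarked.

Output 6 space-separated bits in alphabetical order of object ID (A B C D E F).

Answer: 0 0 1 1 1 1

Derivation:
Roots: D E
Mark D: refs=null null null, marked=D
Mark E: refs=null F D, marked=D E
Mark F: refs=null null C, marked=D E F
Mark C: refs=F E null, marked=C D E F
Unmarked (collected): A B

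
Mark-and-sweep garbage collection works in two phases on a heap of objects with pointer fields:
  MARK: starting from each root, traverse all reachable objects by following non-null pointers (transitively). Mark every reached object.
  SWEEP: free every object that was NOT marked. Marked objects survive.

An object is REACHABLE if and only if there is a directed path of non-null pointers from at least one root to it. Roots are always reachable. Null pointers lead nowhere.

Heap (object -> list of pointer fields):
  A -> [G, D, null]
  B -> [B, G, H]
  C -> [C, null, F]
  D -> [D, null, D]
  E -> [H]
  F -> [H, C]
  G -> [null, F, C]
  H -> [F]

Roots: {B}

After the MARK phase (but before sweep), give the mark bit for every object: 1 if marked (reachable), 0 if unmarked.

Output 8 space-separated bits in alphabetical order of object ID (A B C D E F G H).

Roots: B
Mark B: refs=B G H, marked=B
Mark G: refs=null F C, marked=B G
Mark H: refs=F, marked=B G H
Mark F: refs=H C, marked=B F G H
Mark C: refs=C null F, marked=B C F G H
Unmarked (collected): A D E

Answer: 0 1 1 0 0 1 1 1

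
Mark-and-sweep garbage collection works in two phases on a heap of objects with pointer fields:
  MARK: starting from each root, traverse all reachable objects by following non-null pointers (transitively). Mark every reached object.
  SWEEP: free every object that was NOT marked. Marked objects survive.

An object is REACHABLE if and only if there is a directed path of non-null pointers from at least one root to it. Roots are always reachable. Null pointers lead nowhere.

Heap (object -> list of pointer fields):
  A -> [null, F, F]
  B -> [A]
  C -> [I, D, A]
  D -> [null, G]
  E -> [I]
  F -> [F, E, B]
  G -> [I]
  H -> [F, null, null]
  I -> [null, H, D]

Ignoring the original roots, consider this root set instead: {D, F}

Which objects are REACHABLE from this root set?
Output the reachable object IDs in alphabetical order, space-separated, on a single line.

Roots: D F
Mark D: refs=null G, marked=D
Mark F: refs=F E B, marked=D F
Mark G: refs=I, marked=D F G
Mark E: refs=I, marked=D E F G
Mark B: refs=A, marked=B D E F G
Mark I: refs=null H D, marked=B D E F G I
Mark A: refs=null F F, marked=A B D E F G I
Mark H: refs=F null null, marked=A B D E F G H I
Unmarked (collected): C

Answer: A B D E F G H I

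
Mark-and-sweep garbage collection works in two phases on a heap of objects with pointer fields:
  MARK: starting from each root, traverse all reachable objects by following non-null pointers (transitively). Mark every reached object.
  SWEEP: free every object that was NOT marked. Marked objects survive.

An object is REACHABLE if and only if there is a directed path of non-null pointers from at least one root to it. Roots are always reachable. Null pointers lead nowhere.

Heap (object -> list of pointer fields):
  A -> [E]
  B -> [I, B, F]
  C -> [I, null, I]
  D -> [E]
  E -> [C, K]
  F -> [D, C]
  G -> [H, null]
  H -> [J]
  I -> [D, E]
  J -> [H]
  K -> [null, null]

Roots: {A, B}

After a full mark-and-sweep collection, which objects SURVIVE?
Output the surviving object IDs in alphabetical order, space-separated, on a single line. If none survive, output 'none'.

Answer: A B C D E F I K

Derivation:
Roots: A B
Mark A: refs=E, marked=A
Mark B: refs=I B F, marked=A B
Mark E: refs=C K, marked=A B E
Mark I: refs=D E, marked=A B E I
Mark F: refs=D C, marked=A B E F I
Mark C: refs=I null I, marked=A B C E F I
Mark K: refs=null null, marked=A B C E F I K
Mark D: refs=E, marked=A B C D E F I K
Unmarked (collected): G H J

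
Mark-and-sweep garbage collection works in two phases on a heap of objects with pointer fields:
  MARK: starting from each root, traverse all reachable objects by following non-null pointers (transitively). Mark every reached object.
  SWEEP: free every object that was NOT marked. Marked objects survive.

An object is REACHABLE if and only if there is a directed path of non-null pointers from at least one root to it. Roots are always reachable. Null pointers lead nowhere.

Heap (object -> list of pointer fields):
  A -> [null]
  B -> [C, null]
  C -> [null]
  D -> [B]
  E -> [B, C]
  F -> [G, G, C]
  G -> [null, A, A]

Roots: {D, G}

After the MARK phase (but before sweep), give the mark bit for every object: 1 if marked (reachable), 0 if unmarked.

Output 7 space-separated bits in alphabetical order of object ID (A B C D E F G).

Roots: D G
Mark D: refs=B, marked=D
Mark G: refs=null A A, marked=D G
Mark B: refs=C null, marked=B D G
Mark A: refs=null, marked=A B D G
Mark C: refs=null, marked=A B C D G
Unmarked (collected): E F

Answer: 1 1 1 1 0 0 1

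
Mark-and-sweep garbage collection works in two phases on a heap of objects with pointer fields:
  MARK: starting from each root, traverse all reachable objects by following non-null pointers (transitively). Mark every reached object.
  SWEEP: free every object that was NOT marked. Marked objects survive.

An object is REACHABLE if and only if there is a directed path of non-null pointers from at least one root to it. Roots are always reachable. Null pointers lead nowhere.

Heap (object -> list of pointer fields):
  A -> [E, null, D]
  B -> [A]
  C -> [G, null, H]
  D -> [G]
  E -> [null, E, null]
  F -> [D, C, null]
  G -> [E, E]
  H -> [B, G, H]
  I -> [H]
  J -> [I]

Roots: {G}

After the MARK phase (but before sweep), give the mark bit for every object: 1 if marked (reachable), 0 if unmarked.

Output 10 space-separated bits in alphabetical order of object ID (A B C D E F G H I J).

Answer: 0 0 0 0 1 0 1 0 0 0

Derivation:
Roots: G
Mark G: refs=E E, marked=G
Mark E: refs=null E null, marked=E G
Unmarked (collected): A B C D F H I J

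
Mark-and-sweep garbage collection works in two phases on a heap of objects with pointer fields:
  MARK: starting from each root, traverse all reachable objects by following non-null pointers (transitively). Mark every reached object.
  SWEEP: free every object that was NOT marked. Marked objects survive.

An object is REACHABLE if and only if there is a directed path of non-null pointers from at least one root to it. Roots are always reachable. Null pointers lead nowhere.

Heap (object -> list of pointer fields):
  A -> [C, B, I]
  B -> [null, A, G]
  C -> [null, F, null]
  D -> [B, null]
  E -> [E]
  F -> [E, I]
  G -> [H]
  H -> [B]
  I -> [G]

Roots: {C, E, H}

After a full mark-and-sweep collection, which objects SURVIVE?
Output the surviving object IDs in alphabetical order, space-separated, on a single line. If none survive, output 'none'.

Roots: C E H
Mark C: refs=null F null, marked=C
Mark E: refs=E, marked=C E
Mark H: refs=B, marked=C E H
Mark F: refs=E I, marked=C E F H
Mark B: refs=null A G, marked=B C E F H
Mark I: refs=G, marked=B C E F H I
Mark A: refs=C B I, marked=A B C E F H I
Mark G: refs=H, marked=A B C E F G H I
Unmarked (collected): D

Answer: A B C E F G H I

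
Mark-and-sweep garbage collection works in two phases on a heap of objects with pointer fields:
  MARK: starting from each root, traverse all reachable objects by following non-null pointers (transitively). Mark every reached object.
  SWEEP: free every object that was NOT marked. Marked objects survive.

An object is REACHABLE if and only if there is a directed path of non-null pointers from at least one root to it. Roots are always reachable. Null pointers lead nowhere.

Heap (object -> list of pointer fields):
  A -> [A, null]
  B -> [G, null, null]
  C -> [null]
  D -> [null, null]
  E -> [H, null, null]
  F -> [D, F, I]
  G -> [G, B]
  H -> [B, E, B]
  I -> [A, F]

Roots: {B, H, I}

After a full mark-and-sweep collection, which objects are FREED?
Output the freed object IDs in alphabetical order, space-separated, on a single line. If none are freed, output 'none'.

Roots: B H I
Mark B: refs=G null null, marked=B
Mark H: refs=B E B, marked=B H
Mark I: refs=A F, marked=B H I
Mark G: refs=G B, marked=B G H I
Mark E: refs=H null null, marked=B E G H I
Mark A: refs=A null, marked=A B E G H I
Mark F: refs=D F I, marked=A B E F G H I
Mark D: refs=null null, marked=A B D E F G H I
Unmarked (collected): C

Answer: C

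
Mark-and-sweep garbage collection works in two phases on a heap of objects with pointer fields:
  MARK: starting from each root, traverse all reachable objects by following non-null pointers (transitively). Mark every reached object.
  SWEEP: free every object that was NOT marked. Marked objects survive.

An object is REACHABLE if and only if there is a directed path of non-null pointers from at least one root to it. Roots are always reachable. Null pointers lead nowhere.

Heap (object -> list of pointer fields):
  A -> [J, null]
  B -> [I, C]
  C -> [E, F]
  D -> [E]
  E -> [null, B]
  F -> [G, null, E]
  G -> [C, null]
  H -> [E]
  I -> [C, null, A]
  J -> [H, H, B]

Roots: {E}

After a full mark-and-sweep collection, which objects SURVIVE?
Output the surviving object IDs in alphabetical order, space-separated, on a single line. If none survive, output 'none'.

Answer: A B C E F G H I J

Derivation:
Roots: E
Mark E: refs=null B, marked=E
Mark B: refs=I C, marked=B E
Mark I: refs=C null A, marked=B E I
Mark C: refs=E F, marked=B C E I
Mark A: refs=J null, marked=A B C E I
Mark F: refs=G null E, marked=A B C E F I
Mark J: refs=H H B, marked=A B C E F I J
Mark G: refs=C null, marked=A B C E F G I J
Mark H: refs=E, marked=A B C E F G H I J
Unmarked (collected): D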